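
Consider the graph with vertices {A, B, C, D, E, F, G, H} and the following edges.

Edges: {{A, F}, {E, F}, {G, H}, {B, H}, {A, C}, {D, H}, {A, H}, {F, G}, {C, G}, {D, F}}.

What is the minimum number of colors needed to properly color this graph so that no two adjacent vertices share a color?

E and F are adjacent, so at least 2 colors are needed.
2 colors suffice: color red → {C, F, H}; color blue → {A, B, D, E, G}. Every edge joins two different colors.

2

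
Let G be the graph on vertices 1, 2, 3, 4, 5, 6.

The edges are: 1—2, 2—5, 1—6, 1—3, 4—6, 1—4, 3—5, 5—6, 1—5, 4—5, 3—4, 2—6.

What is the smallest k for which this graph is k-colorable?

4

1, 3, 4, 5 are mutually adjacent (a clique of size 4), so at least 4 colors are needed.
4 colors suffice: color red → {5}; color blue → {1}; color green → {2, 4}; color yellow → {3, 6}. No two adjacent vertices share a color.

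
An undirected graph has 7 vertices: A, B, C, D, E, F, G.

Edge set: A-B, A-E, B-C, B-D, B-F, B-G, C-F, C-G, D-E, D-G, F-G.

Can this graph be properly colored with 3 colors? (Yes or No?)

No

B, C, F, G are pairwise adjacent (a clique of size 4), so at least 4 colors are needed.
So 3 colors are not enough.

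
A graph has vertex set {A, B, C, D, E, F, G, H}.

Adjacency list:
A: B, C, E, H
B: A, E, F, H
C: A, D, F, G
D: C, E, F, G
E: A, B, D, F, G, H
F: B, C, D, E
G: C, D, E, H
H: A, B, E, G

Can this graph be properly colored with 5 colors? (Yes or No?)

Yes

The chromatic number is 4. A, B, E, H form a clique, so at least 4 colors are needed.
4 colors suffice: A=4, B=3, C=1, D=2, E=1, F=4, G=3, H=2.
Since 5 ≥ 4, a proper 5-coloring certainly exists.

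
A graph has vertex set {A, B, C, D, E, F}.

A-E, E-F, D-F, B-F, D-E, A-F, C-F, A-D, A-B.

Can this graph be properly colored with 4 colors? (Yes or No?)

Yes

The chromatic number is 4. A, D, E, F form a clique, so at least 4 colors are needed.
4 colors suffice: color 1 → {F}; color 2 → {A, C}; color 3 → {B, E}; color 4 → {D}.
That is already a proper 4-coloring.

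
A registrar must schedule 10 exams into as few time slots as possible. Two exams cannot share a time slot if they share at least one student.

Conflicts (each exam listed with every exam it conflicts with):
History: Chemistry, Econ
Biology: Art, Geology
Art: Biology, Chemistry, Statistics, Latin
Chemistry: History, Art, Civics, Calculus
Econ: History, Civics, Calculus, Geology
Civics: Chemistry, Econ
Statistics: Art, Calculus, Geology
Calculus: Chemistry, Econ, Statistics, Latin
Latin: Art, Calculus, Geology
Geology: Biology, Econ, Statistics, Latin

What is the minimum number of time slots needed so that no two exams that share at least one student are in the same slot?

Art and Statistics conflict, so at least 2 time slots are needed.
2 time slots suffice: time slot 1 → {History, Art, Civics, Calculus, Geology}; time slot 2 → {Biology, Chemistry, Econ, Statistics, Latin}. Every pair that conflicts lands in different time slots.

2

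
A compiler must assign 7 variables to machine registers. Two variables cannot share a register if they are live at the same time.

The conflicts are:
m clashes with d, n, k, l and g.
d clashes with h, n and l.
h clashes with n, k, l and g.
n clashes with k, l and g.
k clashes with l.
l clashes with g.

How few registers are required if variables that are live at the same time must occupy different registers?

h, n, l, g are mutually in conflict, so at least 4 registers are needed.
4 registers suffice: register 1 → {n}; register 2 → {l}; register 3 → {m, h}; register 4 → {d, k, g}. Each listed conflict is separated.

4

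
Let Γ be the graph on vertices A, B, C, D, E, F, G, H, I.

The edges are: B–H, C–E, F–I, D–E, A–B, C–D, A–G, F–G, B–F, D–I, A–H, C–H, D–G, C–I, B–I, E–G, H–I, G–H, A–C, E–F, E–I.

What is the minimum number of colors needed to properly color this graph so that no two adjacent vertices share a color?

C, D, E, I are pairwise adjacent (a clique of size 4), so at least 4 colors are needed.
4 colors suffice: color red → {G, I}; color blue → {E, H}; color green → {B, C}; color yellow → {A, D, F}. No two adjacent vertices share a color.

4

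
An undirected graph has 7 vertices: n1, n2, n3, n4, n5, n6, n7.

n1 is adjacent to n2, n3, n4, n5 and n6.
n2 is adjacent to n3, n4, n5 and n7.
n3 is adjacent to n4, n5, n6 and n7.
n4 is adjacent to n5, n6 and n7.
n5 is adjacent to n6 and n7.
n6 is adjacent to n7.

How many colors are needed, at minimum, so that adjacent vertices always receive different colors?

n1, n3, n4, n5, n6 are pairwise adjacent (a clique of size 5), so at least 5 colors are needed.
5 colors suffice: color 1 → {n5}; color 2 → {n4}; color 3 → {n3}; color 4 → {n2, n6}; color 5 → {n1, n7}. Every edge joins two different colors.

5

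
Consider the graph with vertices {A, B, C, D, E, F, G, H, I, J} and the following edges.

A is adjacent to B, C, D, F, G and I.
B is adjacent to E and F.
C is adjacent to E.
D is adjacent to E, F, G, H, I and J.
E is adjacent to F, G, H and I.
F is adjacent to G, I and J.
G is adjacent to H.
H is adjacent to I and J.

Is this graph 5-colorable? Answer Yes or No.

The chromatic number is 4. D, E, G, H form a clique, so at least 4 colors are needed.
4 colors suffice: A=1, B=3, C=2, D=3, E=1, F=2, G=4, H=2, I=4, J=1.
Since 5 ≥ 4, a proper 5-coloring certainly exists.

Yes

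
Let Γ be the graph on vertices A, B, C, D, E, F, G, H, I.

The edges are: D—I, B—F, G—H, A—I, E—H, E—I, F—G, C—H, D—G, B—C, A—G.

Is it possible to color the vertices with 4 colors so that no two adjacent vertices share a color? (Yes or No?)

The chromatic number is 3. The cycle G-H-C-B-F-G has odd length 5, so it cannot be 2-colored; at least 3 colors are needed.
3 colors suffice: A=blue, B=blue, C=red, D=blue, E=green, F=green, G=red, H=blue, I=red.
Since 4 ≥ 3, a proper 4-coloring certainly exists.

Yes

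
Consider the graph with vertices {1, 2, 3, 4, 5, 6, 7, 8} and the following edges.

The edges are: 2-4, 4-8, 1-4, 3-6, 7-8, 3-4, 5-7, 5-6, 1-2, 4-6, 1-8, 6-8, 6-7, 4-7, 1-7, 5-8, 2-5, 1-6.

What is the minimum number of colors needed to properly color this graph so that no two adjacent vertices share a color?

5

1, 4, 6, 7, 8 are mutually adjacent (a clique of size 5), so at least 5 colors are needed.
5 colors suffice: 1=green, 2=red, 3=green, 4=blue, 5=blue, 6=red, 7=purple, 8=yellow. No two adjacent vertices share a color.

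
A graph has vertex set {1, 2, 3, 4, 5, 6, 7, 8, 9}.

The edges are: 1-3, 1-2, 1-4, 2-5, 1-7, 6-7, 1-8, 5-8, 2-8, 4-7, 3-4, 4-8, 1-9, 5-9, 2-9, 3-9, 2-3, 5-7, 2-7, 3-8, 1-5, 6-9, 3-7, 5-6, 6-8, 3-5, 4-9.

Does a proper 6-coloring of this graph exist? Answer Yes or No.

The chromatic number is 5. 1, 2, 3, 5, 7 are mutually adjacent (a clique of size 5), so at least 5 colors are needed.
5 colors suffice: color red → {4, 5}; color blue → {1, 6}; color green → {3}; color yellow → {7, 8, 9}; color purple → {2}.
Since 6 ≥ 5, a proper 6-coloring certainly exists.

Yes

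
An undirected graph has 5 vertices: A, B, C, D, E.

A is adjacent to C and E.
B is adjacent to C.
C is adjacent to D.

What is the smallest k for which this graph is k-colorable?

C and D are adjacent, so at least 2 colors are needed.
One proper 2-coloring: A=2, B=2, C=1, D=2, E=1. Each edge has distinct colors on its endpoints.

2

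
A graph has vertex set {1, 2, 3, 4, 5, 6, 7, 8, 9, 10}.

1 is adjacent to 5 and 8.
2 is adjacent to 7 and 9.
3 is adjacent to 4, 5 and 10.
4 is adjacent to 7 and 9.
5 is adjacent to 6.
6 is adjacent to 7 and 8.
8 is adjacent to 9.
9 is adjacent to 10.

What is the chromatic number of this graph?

3

The cycle 4-3-5-6-7-4 has odd length 5, so it cannot be 2-colored; at least 3 colors are needed.
3 colors suffice: color red → {5, 7, 9}; color blue → {2, 3, 8}; color green → {1, 4, 6, 10}. No two adjacent vertices share a color.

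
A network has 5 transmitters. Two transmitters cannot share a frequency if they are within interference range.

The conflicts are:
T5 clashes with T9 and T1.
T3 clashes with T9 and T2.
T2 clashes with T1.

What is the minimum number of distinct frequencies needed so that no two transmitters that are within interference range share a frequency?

The cycle T1-T5-T9-T3-T2-T1 has odd length 5, so it cannot be 2-colored; at least 3 frequencies are needed.
3 frequencies suffice: frequency 1 → {T9, T2}; frequency 2 → {T5, T3}; frequency 3 → {T1}. Every pair that conflicts lands in different frequencies.

3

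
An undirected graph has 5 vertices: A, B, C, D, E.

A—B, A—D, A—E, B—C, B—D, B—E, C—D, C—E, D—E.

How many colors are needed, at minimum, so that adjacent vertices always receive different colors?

B, C, D, E are pairwise adjacent (a clique of size 4), so at least 4 colors are needed.
4 colors suffice: A=yellow, B=blue, C=yellow, D=red, E=green. No two adjacent vertices share a color.

4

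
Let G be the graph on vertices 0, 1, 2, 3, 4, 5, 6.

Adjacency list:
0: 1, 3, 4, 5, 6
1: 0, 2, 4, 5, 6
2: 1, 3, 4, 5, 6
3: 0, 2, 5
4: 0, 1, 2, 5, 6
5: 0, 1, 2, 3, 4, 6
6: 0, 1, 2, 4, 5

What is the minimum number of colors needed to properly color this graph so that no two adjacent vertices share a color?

0, 1, 4, 5, 6 are pairwise adjacent (a clique of size 5), so at least 5 colors are needed.
5 colors suffice: color a → {5}; color b → {1, 3}; color c → {0, 2}; color d → {6}; color e → {4}. No two adjacent vertices share a color.

5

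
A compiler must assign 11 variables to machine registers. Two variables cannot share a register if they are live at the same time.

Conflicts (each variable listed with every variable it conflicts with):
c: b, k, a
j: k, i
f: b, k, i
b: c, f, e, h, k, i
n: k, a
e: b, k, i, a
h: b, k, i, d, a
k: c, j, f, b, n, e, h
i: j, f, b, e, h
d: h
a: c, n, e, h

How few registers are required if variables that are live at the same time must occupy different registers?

b, h, k all conflict with each other, so at least 3 registers are needed.
3 registers suffice: register 1 → {k, i, d, a}; register 2 → {j, b, n}; register 3 → {c, f, e, h}. No two conflicting variables share a register.

3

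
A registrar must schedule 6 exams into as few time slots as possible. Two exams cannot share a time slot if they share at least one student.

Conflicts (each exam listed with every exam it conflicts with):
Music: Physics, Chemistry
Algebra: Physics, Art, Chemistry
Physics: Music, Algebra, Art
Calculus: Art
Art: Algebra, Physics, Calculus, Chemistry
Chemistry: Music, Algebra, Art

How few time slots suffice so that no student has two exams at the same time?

3

Algebra, Physics, Art pairwise conflict, so at least 3 time slots are needed.
3 time slots suffice: time slot 1 → {Music, Art}; time slot 2 → {Physics, Calculus, Chemistry}; time slot 3 → {Algebra}. Every pair that conflicts lands in different time slots.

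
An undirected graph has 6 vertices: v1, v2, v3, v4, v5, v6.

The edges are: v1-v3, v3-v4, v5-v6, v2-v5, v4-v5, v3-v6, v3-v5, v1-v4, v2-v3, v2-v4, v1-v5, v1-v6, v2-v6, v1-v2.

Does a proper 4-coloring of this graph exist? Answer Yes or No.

v1, v2, v3, v4, v5 form a clique, so at least 5 colors are needed.
So 4 colors are not enough.

No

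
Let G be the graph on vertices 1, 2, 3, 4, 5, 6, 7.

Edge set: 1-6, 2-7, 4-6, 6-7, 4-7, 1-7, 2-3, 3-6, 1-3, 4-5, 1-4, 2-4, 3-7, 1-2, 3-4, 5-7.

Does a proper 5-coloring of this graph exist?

Yes

The chromatic number is 5. 1, 3, 4, 6, 7 are mutually adjacent (a clique of size 5), so at least 5 colors are needed.
5 colors suffice: 1=d, 2=e, 3=c, 4=b, 5=c, 6=e, 7=a.
That is already a proper 5-coloring.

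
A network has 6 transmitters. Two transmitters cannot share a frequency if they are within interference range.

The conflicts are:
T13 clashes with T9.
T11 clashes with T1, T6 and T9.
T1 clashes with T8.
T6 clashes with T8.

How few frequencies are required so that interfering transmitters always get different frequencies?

2

T13 and T9 conflict, so at least 2 frequencies are needed.
2 frequencies suffice: frequency 1 → {T13, T11, T8}; frequency 2 → {T1, T6, T9}. Every pair that conflicts lands in different frequencies.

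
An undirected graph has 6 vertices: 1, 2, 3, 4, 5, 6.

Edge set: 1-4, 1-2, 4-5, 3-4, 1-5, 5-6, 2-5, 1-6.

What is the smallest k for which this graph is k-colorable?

1, 5, 6 are mutually adjacent, so at least 3 colors are needed.
3 colors suffice: 1=a, 2=c, 3=a, 4=c, 5=b, 6=c. Every edge joins two different colors.

3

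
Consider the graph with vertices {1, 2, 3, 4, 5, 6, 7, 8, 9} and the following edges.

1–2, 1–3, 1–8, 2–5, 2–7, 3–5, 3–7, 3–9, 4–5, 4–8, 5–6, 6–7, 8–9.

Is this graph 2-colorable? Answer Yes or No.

The cycle 2-5-4-8-1-2 has odd length 5, so it cannot be 2-colored; at least 3 colors are needed.
So 2 colors are not enough.

No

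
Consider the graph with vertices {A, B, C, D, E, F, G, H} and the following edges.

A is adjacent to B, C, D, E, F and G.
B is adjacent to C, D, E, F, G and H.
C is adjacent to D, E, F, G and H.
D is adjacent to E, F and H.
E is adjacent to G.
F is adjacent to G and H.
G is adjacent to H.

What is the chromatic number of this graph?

5

B, C, F, G, H are mutually adjacent (a clique of size 5), so at least 5 colors are needed.
5 colors suffice: color 1 → {B}; color 2 → {C}; color 3 → {D, G}; color 4 → {E, F}; color 5 → {A, H}. Each edge has distinct colors on its endpoints.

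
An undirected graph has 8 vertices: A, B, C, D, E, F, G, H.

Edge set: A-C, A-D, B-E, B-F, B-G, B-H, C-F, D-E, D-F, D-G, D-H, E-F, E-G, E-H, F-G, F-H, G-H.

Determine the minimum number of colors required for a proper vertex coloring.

D, E, F, G, H are pairwise adjacent (a clique of size 5), so at least 5 colors are needed.
One proper 5-coloring: A=1, B=4, C=2, D=4, E=5, F=1, G=2, H=3. No two adjacent vertices share a color.

5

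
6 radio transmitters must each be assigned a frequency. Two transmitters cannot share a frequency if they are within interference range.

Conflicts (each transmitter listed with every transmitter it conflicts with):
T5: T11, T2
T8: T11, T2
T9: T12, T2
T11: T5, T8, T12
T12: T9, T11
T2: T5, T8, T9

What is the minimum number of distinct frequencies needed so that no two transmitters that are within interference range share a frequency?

The cycle T12-T11-T5-T2-T9-T12 has odd length 5, so it cannot be 2-colored; at least 3 frequencies are needed.
3 frequencies suffice: frequency 1 → {T11, T2}; frequency 2 → {T5, T8, T9}; frequency 3 → {T12}. No two conflicting transmitters share a frequency.

3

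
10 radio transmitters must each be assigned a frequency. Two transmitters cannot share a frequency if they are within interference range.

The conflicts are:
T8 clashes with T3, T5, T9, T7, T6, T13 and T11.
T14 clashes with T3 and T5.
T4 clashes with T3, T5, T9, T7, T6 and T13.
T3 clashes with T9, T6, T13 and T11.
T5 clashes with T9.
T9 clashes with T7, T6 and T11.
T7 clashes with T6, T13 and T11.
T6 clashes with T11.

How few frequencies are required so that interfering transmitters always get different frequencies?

T8, T9, T7, T6, T11 pairwise conflict, so at least 5 frequencies are needed.
A valid assignment using 5 frequencies: T8=2, T14=1, T4=2, T3=3, T5=3, T9=1, T7=3, T6=4, T13=1, T11=5. Every pair that conflicts lands in different frequencies.

5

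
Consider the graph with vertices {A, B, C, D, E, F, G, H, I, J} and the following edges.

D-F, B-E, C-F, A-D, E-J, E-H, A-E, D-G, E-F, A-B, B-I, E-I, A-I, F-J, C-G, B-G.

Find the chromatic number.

4

A, B, E, I are pairwise adjacent (a clique of size 4), so at least 4 colors are needed.
4 colors suffice: color 1 → {C, D, E}; color 2 → {B, F, H}; color 3 → {A, G, J}; color 4 → {I}. Every edge joins two different colors.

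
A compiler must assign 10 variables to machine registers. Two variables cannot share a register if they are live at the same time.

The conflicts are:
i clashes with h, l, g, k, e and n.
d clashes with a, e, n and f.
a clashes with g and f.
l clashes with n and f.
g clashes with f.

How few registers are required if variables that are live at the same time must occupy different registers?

d, a, f are mutually in conflict, so at least 3 registers are needed.
3 registers suffice: register 1 → {i, f}; register 2 → {d, h, l, g, k}; register 3 → {a, e, n}. Each listed conflict is separated.

3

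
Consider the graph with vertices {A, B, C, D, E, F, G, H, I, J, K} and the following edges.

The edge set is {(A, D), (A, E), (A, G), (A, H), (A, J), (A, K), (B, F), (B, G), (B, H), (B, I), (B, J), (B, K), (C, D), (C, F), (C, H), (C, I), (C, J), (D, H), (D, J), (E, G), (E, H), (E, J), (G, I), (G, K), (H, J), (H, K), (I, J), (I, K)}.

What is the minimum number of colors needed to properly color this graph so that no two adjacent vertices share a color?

4

B, G, I, K form a clique, so at least 4 colors are needed.
4 colors suffice: A=3, B=3, C=3, D=4, E=4, F=1, G=1, H=1, I=4, J=2, K=2. Each edge has distinct colors on its endpoints.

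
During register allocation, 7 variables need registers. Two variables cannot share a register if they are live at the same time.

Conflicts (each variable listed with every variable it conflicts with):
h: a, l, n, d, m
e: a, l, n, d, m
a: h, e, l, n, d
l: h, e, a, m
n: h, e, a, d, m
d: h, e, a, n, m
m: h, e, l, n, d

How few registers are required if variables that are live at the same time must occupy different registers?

e, a, n, d pairwise conflict, so at least 4 registers are needed.
4 registers suffice: register 1 → {a, m}; register 2 → {l, n}; register 3 → {h, e}; register 4 → {d}. Every pair that conflicts lands in different registers.

4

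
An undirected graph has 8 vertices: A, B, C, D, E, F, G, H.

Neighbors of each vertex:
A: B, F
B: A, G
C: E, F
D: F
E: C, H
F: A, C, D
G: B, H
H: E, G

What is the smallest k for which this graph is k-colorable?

The cycle B-G-H-E-C-F-A-B has odd length 7, so it cannot be 2-colored; at least 3 colors are needed.
A valid assignment using 3 colors: A=blue, B=green, C=blue, D=blue, E=red, F=red, G=red, H=blue. Each edge has distinct colors on its endpoints.

3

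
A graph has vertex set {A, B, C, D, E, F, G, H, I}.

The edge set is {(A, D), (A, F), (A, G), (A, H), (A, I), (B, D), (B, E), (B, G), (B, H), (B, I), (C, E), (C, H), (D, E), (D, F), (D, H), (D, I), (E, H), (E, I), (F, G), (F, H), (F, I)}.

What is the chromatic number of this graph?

B, D, E, H form a clique, so at least 4 colors are needed.
One proper 4-coloring: A=4, B=3, C=2, D=2, E=4, F=3, G=1, H=1, I=1. Each edge has distinct colors on its endpoints.

4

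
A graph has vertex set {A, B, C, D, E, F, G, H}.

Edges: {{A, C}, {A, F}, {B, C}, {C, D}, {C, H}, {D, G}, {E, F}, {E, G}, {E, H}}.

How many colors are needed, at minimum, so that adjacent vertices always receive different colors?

3

The cycle H-E-G-D-C-H has odd length 5, so it cannot be 2-colored; at least 3 colors are needed.
3 colors suffice: color red → {C, E}; color blue → {B, F, G, H}; color green → {A, D}. Every edge joins two different colors.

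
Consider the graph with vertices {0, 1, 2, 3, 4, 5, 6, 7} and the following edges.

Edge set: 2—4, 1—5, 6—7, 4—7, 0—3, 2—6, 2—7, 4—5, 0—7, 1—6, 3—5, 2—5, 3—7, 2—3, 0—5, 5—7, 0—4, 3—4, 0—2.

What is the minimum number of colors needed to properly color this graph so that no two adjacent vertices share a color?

0, 2, 3, 4, 5, 7 are mutually adjacent (a clique of size 6), so at least 6 colors are needed.
6 colors suffice: color red → {1, 2}; color blue → {7}; color green → {5, 6}; color yellow → {3}; color purple → {4}; color orange → {0}. Every edge joins two different colors.

6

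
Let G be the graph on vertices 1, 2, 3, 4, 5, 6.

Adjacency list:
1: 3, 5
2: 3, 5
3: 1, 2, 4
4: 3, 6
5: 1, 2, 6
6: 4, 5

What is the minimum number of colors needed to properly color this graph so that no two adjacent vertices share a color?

The cycle 5-2-3-4-6-5 has odd length 5, so it cannot be 2-colored; at least 3 colors are needed.
3 colors suffice: color a → {3, 5}; color b → {1, 2, 6}; color c → {4}. No two adjacent vertices share a color.

3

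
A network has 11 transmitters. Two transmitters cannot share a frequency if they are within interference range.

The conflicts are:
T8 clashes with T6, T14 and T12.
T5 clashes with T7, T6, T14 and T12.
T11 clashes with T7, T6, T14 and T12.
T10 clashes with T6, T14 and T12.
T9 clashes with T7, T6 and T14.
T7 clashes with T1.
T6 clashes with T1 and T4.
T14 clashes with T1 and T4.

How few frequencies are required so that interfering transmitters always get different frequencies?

T5 and T14 conflict, so at least 2 frequencies are needed.
A valid assignment using 2 frequencies: T8=2, T5=2, T11=2, T10=2, T9=2, T7=1, T6=1, T14=1, T1=2, T12=1, T4=2. Every pair that conflicts lands in different frequencies.

2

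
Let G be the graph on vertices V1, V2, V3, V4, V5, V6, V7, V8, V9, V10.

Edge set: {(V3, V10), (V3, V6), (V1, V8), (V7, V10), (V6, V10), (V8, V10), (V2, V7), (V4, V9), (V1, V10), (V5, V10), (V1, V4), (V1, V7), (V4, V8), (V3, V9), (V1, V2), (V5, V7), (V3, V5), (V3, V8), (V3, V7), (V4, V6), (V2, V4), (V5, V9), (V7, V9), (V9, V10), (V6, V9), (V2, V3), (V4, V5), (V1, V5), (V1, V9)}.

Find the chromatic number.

V3, V5, V7, V9, V10 form a clique, so at least 5 colors are needed.
5 colors suffice: V1=1, V2=2, V3=1, V4=3, V5=4, V6=4, V7=5, V8=2, V9=2, V10=3. No two adjacent vertices share a color.

5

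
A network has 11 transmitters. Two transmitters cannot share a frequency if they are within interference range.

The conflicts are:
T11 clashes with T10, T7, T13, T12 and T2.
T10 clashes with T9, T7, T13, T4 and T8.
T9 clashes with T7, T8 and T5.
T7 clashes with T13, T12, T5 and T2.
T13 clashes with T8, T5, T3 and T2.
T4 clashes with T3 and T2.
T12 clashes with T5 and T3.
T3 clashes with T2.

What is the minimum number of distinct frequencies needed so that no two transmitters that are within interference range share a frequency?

T11, T7, T13, T2 pairwise conflict, so at least 4 frequencies are needed.
4 frequencies suffice: T11=4, T10=3, T9=1, T7=2, T13=1, T4=1, T8=2, T12=1, T5=3, T3=2, T2=3. No two conflicting transmitters share a frequency.

4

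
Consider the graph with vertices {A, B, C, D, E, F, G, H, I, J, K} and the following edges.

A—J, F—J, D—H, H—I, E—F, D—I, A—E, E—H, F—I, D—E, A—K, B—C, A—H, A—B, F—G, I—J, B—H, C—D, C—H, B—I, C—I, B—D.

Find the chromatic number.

5

B, C, D, H, I are pairwise adjacent (a clique of size 5), so at least 5 colors are needed.
A valid assignment using 5 colors: A=red, B=yellow, C=purple, D=green, E=yellow, F=blue, G=red, H=blue, I=red, J=green, K=blue. Every edge joins two different colors.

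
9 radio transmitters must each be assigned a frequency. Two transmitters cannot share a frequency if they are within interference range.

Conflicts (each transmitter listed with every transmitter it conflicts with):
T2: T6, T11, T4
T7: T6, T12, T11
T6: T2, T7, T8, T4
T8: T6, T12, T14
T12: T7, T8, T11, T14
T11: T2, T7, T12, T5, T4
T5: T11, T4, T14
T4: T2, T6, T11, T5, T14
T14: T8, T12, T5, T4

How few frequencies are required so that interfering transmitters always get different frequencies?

3

T8, T12, T14 are mutually in conflict, so at least 3 frequencies are needed.
3 frequencies suffice: T2=3, T7=3, T6=2, T8=3, T12=1, T11=2, T5=3, T4=1, T14=2. Each listed conflict is separated.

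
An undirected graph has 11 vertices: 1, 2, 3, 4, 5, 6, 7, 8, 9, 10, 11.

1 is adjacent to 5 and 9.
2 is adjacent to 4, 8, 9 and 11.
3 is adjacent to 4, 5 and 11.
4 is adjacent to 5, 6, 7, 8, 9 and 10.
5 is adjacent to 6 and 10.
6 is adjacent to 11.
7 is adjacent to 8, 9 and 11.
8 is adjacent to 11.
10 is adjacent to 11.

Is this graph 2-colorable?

No

4, 5, 6 form a triangle, so at least 3 colors are needed.
So 2 colors are not enough.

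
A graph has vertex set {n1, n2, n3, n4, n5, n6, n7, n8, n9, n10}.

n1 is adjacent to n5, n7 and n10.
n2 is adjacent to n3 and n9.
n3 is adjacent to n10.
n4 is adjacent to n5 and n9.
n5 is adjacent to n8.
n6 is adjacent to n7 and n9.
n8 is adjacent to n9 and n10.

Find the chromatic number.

The cycle n2-n3-n10-n8-n9-n2 has odd length 5, so it cannot be 2-colored; at least 3 colors are needed.
A valid assignment using 3 colors: n1=2, n2=3, n3=2, n4=2, n5=1, n6=2, n7=1, n8=2, n9=1, n10=1. Every edge joins two different colors.

3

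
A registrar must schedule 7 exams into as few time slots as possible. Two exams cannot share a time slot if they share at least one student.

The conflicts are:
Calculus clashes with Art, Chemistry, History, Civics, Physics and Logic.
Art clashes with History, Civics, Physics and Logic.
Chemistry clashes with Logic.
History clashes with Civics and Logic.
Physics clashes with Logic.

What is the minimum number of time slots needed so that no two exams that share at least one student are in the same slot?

Calculus, Art, Physics, Logic pairwise conflict, so at least 4 time slots are needed.
4 time slots suffice: time slot 1 → {Calculus}; time slot 2 → {Civics, Logic}; time slot 3 → {Art, Chemistry}; time slot 4 → {History, Physics}. Every pair that conflicts lands in different time slots.

4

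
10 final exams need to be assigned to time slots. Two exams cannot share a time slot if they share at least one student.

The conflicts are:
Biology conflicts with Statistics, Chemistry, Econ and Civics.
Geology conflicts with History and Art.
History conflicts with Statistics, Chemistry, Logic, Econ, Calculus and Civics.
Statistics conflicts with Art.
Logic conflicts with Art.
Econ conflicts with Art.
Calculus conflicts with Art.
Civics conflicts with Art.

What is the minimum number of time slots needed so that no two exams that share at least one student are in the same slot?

Geology and History conflict, so at least 2 time slots are needed.
2 time slots suffice: time slot 1 → {Biology, History, Art}; time slot 2 → {Geology, Statistics, Chemistry, Logic, Econ, Calculus, Civics}. Every pair that conflicts lands in different time slots.

2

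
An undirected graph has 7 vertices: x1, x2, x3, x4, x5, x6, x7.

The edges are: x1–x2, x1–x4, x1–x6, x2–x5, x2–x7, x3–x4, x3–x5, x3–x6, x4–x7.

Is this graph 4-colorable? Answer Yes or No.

The chromatic number is 3. The cycle x3-x4-x1-x2-x5-x3 has odd length 5, so it cannot be 2-colored; at least 3 colors are needed.
A valid assignment using 3 colors: x1=1, x2=2, x3=1, x4=2, x5=3, x6=2, x7=1.
Since 4 ≥ 3, a proper 4-coloring certainly exists.

Yes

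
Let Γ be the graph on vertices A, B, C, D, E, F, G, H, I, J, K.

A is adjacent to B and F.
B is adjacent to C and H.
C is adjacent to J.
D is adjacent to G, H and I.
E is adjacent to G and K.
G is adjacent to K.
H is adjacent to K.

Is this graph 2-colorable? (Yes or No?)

E, G, K form a triangle, so at least 3 colors are needed.
So 2 colors are not enough.

No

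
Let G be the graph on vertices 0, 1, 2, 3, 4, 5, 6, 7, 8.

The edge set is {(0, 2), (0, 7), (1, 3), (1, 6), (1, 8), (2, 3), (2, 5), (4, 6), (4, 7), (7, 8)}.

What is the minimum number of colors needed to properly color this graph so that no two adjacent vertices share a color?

The cycle 7-8-1-6-4-7 has odd length 5, so it cannot be 2-colored; at least 3 colors are needed.
3 colors suffice: color red → {1, 2, 7}; color blue → {0, 3, 4, 5, 8}; color green → {6}. Every edge joins two different colors.

3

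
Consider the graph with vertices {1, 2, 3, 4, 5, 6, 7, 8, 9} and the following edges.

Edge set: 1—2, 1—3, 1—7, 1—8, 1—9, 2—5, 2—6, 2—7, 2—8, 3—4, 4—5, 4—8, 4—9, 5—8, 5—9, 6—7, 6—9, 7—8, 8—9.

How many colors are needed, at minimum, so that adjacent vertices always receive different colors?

4

1, 2, 7, 8 form a clique, so at least 4 colors are needed.
A valid assignment using 4 colors: 1=b, 2=c, 3=a, 4=b, 5=d, 6=a, 7=d, 8=a, 9=c. Each edge has distinct colors on its endpoints.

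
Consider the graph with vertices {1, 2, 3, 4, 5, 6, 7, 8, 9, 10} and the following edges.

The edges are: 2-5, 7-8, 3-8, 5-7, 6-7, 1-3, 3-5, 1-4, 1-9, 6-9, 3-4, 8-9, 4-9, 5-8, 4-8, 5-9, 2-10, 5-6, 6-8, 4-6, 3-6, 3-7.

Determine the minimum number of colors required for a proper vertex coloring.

5

3, 5, 6, 7, 8 are pairwise adjacent (a clique of size 5), so at least 5 colors are needed.
5 colors suffice: color red → {4, 5, 10}; color blue → {2, 3, 9}; color green → {1, 6}; color yellow → {8}; color purple → {7}. Every edge joins two different colors.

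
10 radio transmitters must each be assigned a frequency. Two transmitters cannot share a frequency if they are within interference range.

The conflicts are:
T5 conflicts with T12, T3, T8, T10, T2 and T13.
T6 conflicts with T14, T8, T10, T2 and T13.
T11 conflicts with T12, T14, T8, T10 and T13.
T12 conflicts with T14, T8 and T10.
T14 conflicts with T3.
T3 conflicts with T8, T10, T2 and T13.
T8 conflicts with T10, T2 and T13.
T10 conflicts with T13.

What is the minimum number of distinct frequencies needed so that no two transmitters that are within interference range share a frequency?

5

T5, T3, T8, T10, T13 pairwise conflict, so at least 5 frequencies are needed.
5 frequencies suffice: frequency 1 → {T14, T8}; frequency 2 → {T10, T2}; frequency 3 → {T6, T12, T3}; frequency 4 → {T5, T11}; frequency 5 → {T13}. No two conflicting transmitters share a frequency.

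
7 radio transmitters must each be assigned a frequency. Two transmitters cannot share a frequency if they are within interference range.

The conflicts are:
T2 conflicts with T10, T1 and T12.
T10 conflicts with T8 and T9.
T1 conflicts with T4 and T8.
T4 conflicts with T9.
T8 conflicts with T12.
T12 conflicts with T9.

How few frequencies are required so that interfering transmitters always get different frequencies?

3

The cycle T4-T9-T10-T2-T1-T4 has odd length 5, so it cannot be 2-colored; at least 3 frequencies are needed.
3 frequencies suffice: T2=2, T10=1, T1=1, T4=3, T8=2, T12=1, T9=2. Every pair that conflicts lands in different frequencies.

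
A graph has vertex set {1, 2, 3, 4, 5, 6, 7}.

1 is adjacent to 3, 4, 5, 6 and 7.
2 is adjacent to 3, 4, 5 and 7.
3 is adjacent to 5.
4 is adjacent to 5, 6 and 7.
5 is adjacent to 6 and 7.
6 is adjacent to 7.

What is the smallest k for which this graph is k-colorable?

1, 4, 5, 6, 7 form a clique, so at least 5 colors are needed.
5 colors suffice: 1=blue, 2=blue, 3=green, 4=green, 5=red, 6=purple, 7=yellow. Every edge joins two different colors.

5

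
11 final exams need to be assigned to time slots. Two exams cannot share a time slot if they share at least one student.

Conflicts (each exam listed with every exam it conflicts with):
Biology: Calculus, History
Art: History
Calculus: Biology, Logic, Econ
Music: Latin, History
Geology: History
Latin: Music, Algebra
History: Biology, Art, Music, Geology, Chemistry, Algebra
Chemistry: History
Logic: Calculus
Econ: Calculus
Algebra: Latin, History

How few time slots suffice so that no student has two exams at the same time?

Music and Latin conflict, so at least 2 time slots are needed.
Using 2 time slots: Biology=2, Art=2, Calculus=1, Music=2, Geology=2, Latin=1, History=1, Chemistry=2, Logic=2, Econ=2, Algebra=2. No two conflicting exams share a time slot.

2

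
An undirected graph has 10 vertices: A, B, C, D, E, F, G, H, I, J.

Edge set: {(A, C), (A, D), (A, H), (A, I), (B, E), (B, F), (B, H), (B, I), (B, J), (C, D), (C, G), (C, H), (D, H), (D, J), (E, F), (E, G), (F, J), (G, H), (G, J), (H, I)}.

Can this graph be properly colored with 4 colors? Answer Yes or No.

The chromatic number is 4. A, C, D, H form a clique, so at least 4 colors are needed.
4 colors suffice: color 1 → {E, H, J}; color 2 → {B, D, G}; color 3 → {C, F, I}; color 4 → {A}.
That is already a proper 4-coloring.

Yes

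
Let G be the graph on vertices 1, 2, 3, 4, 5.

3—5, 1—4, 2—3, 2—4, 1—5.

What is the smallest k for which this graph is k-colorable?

3

The cycle 1-4-2-3-5-1 has odd length 5, so it cannot be 2-colored; at least 3 colors are needed.
3 colors suffice: color red → {1, 2}; color blue → {4, 5}; color green → {3}. No two adjacent vertices share a color.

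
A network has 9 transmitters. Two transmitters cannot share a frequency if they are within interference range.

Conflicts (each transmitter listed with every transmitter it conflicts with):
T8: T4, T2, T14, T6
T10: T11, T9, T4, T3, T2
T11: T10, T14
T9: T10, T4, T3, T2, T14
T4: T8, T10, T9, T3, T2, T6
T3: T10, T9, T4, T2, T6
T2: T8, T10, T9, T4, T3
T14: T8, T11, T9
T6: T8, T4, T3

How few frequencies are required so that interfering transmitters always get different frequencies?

5

T10, T9, T4, T3, T2 all conflict with each other, so at least 5 frequencies are needed.
5 frequencies suffice: frequency 1 → {T4, T14}; frequency 2 → {T11, T2, T6}; frequency 3 → {T8, T10}; frequency 4 → {T3}; frequency 5 → {T9}. No two conflicting transmitters share a frequency.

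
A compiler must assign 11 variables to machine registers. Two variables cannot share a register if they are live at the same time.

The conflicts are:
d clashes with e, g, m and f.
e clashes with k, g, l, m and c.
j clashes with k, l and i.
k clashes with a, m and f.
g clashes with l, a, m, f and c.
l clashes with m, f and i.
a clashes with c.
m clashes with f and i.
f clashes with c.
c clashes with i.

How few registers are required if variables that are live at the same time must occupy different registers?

4

e, g, l, m pairwise conflict, so at least 4 registers are needed.
A valid assignment using 4 registers: d=3, e=4, j=2, k=1, g=1, l=3, a=3, m=2, f=4, c=2, i=1. No two conflicting variables share a register.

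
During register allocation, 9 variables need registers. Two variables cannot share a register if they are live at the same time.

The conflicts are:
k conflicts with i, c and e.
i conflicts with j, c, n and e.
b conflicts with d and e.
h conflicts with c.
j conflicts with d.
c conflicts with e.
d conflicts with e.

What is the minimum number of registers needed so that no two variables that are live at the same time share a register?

k, i, c, e pairwise conflict, so at least 4 registers are needed.
4 registers suffice: k=4, i=1, b=3, h=1, j=2, c=3, d=1, n=2, e=2. No two conflicting variables share a register.

4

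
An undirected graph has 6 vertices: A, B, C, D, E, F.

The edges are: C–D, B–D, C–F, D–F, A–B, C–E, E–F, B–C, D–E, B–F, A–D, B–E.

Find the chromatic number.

B, C, D, E, F form a clique, so at least 5 colors are needed.
A valid assignment using 5 colors: A=3, B=1, C=3, D=2, E=5, F=4. No two adjacent vertices share a color.

5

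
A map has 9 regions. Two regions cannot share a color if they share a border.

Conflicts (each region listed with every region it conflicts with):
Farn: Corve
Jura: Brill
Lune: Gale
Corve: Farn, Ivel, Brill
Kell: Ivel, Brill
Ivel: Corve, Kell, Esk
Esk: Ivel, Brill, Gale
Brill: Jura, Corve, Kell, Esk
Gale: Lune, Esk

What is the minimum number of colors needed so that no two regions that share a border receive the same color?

Jura and Brill conflict, so at least 2 colors are needed.
2 colors suffice: color 1 → {Farn, Ivel, Brill, Gale}; color 2 → {Jura, Lune, Corve, Kell, Esk}. No two conflicting regions share a color.

2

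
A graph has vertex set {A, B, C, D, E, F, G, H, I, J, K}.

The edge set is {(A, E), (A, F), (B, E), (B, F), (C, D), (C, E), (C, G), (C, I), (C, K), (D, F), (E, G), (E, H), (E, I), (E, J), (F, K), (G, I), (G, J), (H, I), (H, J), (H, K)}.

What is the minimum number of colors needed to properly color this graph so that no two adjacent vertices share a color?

C, E, G, I are pairwise adjacent (a clique of size 4), so at least 4 colors are needed.
4 colors suffice: A=2, B=2, C=2, D=3, E=1, F=1, G=4, H=2, I=3, J=3, K=3. Every edge joins two different colors.

4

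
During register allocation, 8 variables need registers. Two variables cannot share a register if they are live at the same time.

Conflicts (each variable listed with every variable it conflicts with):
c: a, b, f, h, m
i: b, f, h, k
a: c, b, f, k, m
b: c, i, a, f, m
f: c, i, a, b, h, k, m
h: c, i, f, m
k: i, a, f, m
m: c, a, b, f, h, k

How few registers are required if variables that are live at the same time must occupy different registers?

5

c, a, b, f, m pairwise conflict, so at least 5 registers are needed.
5 registers suffice: c=3, i=2, a=5, b=4, f=1, h=4, k=3, m=2. Every pair that conflicts lands in different registers.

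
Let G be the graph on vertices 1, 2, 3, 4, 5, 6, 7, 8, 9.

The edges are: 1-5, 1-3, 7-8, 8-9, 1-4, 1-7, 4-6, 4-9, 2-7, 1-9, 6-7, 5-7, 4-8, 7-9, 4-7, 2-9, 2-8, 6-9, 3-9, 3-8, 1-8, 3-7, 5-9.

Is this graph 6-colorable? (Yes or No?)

The chromatic number is 5. 1, 4, 7, 8, 9 form a clique, so at least 5 colors are needed.
5 colors suffice: 1=green, 2=green, 3=purple, 4=purple, 5=yellow, 6=green, 7=red, 8=yellow, 9=blue.
Since 6 ≥ 5, a proper 6-coloring certainly exists.

Yes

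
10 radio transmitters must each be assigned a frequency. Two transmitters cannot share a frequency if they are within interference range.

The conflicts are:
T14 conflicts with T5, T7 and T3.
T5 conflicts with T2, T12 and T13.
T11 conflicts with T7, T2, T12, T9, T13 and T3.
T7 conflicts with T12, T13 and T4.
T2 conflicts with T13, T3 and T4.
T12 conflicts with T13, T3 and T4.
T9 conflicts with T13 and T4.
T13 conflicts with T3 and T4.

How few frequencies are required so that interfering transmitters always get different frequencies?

T11, T7, T12, T13 are mutually in conflict, so at least 4 frequencies are needed.
4 frequencies suffice: frequency 1 → {T14, T13}; frequency 2 → {T5, T11, T4}; frequency 3 → {T2, T12, T9}; frequency 4 → {T7, T3}. No two conflicting transmitters share a frequency.

4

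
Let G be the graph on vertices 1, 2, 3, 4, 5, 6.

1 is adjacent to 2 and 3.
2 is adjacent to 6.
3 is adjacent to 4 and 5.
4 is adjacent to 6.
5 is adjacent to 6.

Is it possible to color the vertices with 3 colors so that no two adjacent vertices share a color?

The chromatic number is 3. The cycle 6-5-3-1-2-6 has odd length 5, so it cannot be 2-colored; at least 3 colors are needed.
A valid assignment using 3 colors: 1=c, 2=b, 3=a, 4=b, 5=b, 6=a.
That is already a proper 3-coloring.

Yes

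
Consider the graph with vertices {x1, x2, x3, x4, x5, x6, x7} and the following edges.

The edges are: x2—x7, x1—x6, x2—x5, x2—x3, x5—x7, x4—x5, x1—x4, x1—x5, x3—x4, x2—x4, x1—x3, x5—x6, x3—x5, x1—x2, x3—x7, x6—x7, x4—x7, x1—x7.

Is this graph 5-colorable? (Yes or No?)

x1, x2, x3, x4, x5, x7 form a clique, so at least 6 colors are needed.
So 5 colors are not enough.

No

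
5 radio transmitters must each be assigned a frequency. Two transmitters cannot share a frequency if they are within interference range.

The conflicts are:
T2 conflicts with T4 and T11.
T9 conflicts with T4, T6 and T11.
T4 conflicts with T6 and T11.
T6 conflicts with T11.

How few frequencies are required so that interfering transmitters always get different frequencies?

T9, T4, T6, T11 pairwise conflict, so at least 4 frequencies are needed.
A valid assignment using 4 frequencies: T2=3, T9=4, T4=1, T6=3, T11=2. Each listed conflict is separated.

4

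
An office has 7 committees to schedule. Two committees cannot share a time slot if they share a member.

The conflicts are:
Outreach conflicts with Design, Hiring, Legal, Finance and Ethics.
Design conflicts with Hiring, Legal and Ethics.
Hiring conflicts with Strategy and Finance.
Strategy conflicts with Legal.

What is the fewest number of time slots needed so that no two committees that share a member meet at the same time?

3

Outreach, Design, Legal are mutually in conflict, so at least 3 time slots are needed.
3 time slots suffice: Outreach=1, Design=3, Hiring=2, Strategy=1, Legal=2, Finance=3, Ethics=2. No two conflicting committees share a time slot.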